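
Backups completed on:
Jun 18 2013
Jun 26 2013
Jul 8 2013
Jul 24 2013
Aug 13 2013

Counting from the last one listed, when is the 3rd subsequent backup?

Nov 5 2013

The spacing grows by 4 each time: 8, 12, 16, 20 days.
Next gap: 24 days. Aug 13 2013 + 24 days = Sep 6 2013.
Next gap: 28 days. Sep 6 2013 + 28 days = Oct 4 2013.
Next gap: 32 days. Oct 4 2013 + 32 days = Nov 5 2013.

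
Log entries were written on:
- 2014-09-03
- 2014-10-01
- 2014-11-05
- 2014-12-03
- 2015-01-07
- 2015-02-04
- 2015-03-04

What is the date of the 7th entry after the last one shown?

2015-10-07

These are Wednesdays at 28- or 35-day spacing (28, 35, 28, 35, 28, 28).
The pattern: 1st Wednesday of the month.
1st Wednesday of April 2015: 2015-04-01.
1st Wednesday of May 2015: 2015-05-06.
1st Wednesday of June 2015: 2015-06-03.
July 2015 — 1st Wednesday is 2015-07-01.
1st Wednesday of August 2015: 2015-08-05.
1st Wednesday of September 2015: 2015-09-02.
October 2015 — 1st Wednesday is 2015-10-07.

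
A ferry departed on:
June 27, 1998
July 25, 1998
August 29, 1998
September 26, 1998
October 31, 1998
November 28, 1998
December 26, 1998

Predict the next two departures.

Every date is a Saturday; gaps 28, 35, 28, 35, 28, 28 days.
Each is the last Saturday of its month (at least one falls on the 29th or later, ruling out '4th Saturday').
January 1999 ends with Saturday January 30, 1999.
February 1999 ends with Saturday February 27, 1999.

January 30, 1999; February 27, 1999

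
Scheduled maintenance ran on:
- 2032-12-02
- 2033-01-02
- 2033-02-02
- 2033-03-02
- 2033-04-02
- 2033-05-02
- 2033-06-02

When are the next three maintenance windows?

Gaps: 31, 31, 28, 31, 30, 31 days — not constant. Every event is on the 2nd of the month.
Pattern: the 2nd of each month.
July 2033: 2033-07-02.
August 2033: 2033-08-02.
Next: September 2033 → 2033-09-02.

2033-07-02, 2033-08-02, 2033-09-02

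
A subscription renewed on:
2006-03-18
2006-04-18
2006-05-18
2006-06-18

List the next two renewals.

2006-07-18, 2006-08-18

Each date is the 18th; the gaps (31, 30, 31) track the month lengths.
The rule is the 18th of each month.
July 2006: 2006-07-18.
Next: August 2006 → 2006-08-18.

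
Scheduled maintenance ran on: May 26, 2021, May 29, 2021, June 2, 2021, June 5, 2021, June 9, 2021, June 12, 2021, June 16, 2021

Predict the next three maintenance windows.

Gaps: 3, 4, 3, 4, 3, 4 days — not constant, but cyclic with period 2.
The events fall on every Wednesday and Saturday.
The following Saturday is June 19, 2021.
Next Wednesday: June 23, 2021.
The following Saturday is June 26, 2021.

June 19, 2021; June 23, 2021; June 26, 2021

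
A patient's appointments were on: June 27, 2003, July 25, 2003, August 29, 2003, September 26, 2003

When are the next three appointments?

All Fridays; the gaps (28, 35, 28) vary with month length.
This is the last Friday of each month.
October 2003 ends with Friday October 31, 2003.
Last Friday of November 2003: November 28, 2003.
Last Friday of December 2003: December 26, 2003.

October 31, 2003; November 28, 2003; December 26, 2003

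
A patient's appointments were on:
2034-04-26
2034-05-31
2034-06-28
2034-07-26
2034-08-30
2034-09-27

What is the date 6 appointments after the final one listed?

All Wednesdays; the gaps (35, 28, 28, 35, 28) vary with month length.
This is the last Wednesday of each month.
October 2034 ends with Wednesday 2034-10-25.
Last Wednesday of November 2034: 2034-11-29.
December 2034 ends with Wednesday 2034-12-27.
Last Wednesday of January 2035: 2035-01-31.
Last Wednesday of February 2035: 2035-02-28.
March 2035 ends with Wednesday 2035-03-28.

2035-03-28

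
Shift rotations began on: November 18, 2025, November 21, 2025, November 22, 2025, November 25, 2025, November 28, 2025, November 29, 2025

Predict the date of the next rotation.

December 2, 2025

Every event lands on a Tuesday or Friday or Saturday (gaps cycle 3, 1, 3, 3, 1).
So the schedule is: every Tuesday, Friday and Saturday.
Next Tuesday: December 2, 2025.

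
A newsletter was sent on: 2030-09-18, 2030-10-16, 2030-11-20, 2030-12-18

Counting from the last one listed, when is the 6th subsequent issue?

Gaps: 28, 35, 28 days — a mix of 28 and 35. Every date is a Wednesday.
Each is the 3rd Wednesday of its month.
January 2031 — 3rd Wednesday is 2031-01-15.
February 2031 — 3rd Wednesday is 2031-02-19.
3rd Wednesday of March 2031: 2031-03-19.
3rd Wednesday of April 2031: 2031-04-16.
3rd Wednesday of May 2031: 2031-05-21.
June 2031 — 3rd Wednesday is 2031-06-18.

2031-06-18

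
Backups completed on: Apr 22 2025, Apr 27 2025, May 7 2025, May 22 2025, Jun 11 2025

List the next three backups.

Jul 6 2025, Aug 5 2025, Sep 9 2025

Gaps: 5, 10, 15, 20 days — each gap is 5 larger than the previous one.
Next gap: 25 days. Jun 11 2025 + 25 days = Jul 6 2025.
Next gap: 30 days. Jul 6 2025 + 30 days = Aug 5 2025.
Next gap: 35 days. Aug 5 2025 + 35 days = Sep 9 2025.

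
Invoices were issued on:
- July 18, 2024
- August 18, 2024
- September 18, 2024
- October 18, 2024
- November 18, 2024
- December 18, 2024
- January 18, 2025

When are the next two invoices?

February 18, 2025; March 18, 2025

Each date is the 18th; the gaps (31, 31, 30, 31, 30, 31) track the month lengths.
The rule is the 18th of each month.
Next: February 2025 → February 18, 2025.
Next: March 2025 → March 18, 2025.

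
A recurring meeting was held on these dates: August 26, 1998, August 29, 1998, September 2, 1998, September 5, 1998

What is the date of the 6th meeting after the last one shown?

Gaps: 3, 4, 3 days — not constant, but cyclic with period 2.
The events fall on every Wednesday and Saturday.
The following Wednesday is September 9, 1998.
The following Saturday is September 12, 1998.
The following Wednesday is September 16, 1998.
Next Saturday: September 19, 1998.
The following Wednesday is September 23, 1998.
The following Saturday is September 26, 1998.

September 26, 1998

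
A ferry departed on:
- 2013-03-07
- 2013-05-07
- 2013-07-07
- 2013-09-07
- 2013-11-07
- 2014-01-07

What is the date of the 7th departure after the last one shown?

Each date is the 7th; the gaps (61, 61, 62, 61, 61) track the month lengths.
The rule is the 7th of every 2 months.
Next: March 2014 → 2014-03-07.
Next: May 2014 → 2014-05-07.
Next: July 2014 → 2014-07-07.
Next: September 2014 → 2014-09-07.
November 2014: 2014-11-07.
January 2015: 2015-01-07.
Next: March 2015 → 2015-03-07.

2015-03-07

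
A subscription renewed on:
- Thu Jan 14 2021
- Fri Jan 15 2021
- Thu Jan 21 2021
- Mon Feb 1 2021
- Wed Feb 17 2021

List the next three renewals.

Intervals are 1, 6, 11, 16 days — an arithmetic progression with common difference 5.
Next gap: 21 days. Wed Feb 17 2021 + 21 days = Wed Mar 10 2021.
Next gap: 26 days. Wed Mar 10 2021 + 26 days = Mon Apr 5 2021.
Next gap: 31 days. Mon Apr 5 2021 + 31 days = Thu May 6 2021.

Wed Mar 10 2021, Mon Apr 5 2021, Thu May 6 2021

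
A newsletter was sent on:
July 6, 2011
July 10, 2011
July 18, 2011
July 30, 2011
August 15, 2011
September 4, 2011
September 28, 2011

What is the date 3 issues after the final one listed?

Intervals are 4, 8, 12, 16, 20, 24 days — an arithmetic progression with common difference 4.
Next gap: 28 days. September 28, 2011 + 28 days = October 26, 2011.
Next gap: 32 days. October 26, 2011 + 32 days = November 27, 2011.
Next gap: 36 days. November 27, 2011 + 36 days = January 2, 2012.

January 2, 2012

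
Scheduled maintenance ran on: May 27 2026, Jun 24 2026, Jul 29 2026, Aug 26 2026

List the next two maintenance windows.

Sep 30 2026, Oct 28 2026

All Wednesdays; the gaps (28, 35, 28) vary with month length.
This is the last Wednesday of each month.
Last Wednesday of September 2026: Sep 30 2026.
October 2026 ends with Wednesday Oct 28 2026.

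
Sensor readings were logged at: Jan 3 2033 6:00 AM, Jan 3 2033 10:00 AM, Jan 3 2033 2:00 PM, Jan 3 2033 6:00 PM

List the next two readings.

Jan 3 2033 10:00 PM, Jan 4 2033 2:00 AM

The interval is a steady 4 hours (4, 4, 4).
Jan 3 2033 6:00 PM + 4 h = Jan 3 2033 10:00 PM.
Jan 3 2033 10:00 PM + 4 h = Jan 4 2033 2:00 AM.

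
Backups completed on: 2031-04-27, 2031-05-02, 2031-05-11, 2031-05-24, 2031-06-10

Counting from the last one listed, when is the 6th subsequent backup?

2031-12-13

Gaps: 5, 9, 13, 17 days — each gap is 4 larger than the previous one.
Next gap: 21 days. 2031-06-10 + 21 days = 2031-07-01.
Next gap: 25 days. 2031-07-01 + 25 days = 2031-07-26.
Next gap: 29 days. 2031-07-26 + 29 days = 2031-08-24.
Next gap: 33 days. 2031-08-24 + 33 days = 2031-09-26.
Next gap: 37 days. 2031-09-26 + 37 days = 2031-11-02.
Next gap: 41 days. 2031-11-02 + 41 days = 2031-12-13.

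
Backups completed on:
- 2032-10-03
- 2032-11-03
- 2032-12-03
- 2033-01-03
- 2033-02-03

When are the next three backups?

2033-03-03, 2033-04-03, 2033-05-03

The day-of-month is always 3 (31, 30, 31, 31 days between events).
So this recurs on the 3rd of each month.
Next: March 2033 → 2033-03-03.
Next: April 2033 → 2033-04-03.
May 2033: 2033-05-03.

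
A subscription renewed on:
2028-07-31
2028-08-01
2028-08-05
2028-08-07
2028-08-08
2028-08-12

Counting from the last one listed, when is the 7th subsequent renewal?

Gaps: 1, 4, 2, 1, 4 days — not constant, but cyclic with period 3.
The events fall on every Monday, Tuesday and Saturday.
The following Monday is 2028-08-14.
Next Tuesday: 2028-08-15.
Next Saturday: 2028-08-19.
The following Monday is 2028-08-21.
The following Tuesday is 2028-08-22.
The following Saturday is 2028-08-26.
Next Monday: 2028-08-28.

2028-08-28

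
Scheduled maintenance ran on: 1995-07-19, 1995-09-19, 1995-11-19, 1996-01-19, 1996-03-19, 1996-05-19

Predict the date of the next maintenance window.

1996-07-19

Gaps: 62, 61, 61, 60, 61 days — not constant. Every event is on the 19th of the month.
Pattern: the 19th of every 2 months.
July 1996: 1996-07-19.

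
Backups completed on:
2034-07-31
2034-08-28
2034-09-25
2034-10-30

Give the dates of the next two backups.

2034-11-27, 2034-12-25

All Mondays; the gaps (28, 28, 35) vary with month length.
This is the last Monday of each month.
November 2034 ends with Monday 2034-11-27.
Last Monday of December 2034: 2034-12-25.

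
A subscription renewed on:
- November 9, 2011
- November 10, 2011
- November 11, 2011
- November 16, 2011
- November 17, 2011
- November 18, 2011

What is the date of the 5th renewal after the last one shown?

The gap pattern 1, 1, 5, 1, 1 repeats every 3 events.
These are the Wednesdays, Thursdays and Fridays of each week.
The following Wednesday is November 23, 2011.
Next Thursday: November 24, 2011.
Next Friday: November 25, 2011.
The following Wednesday is November 30, 2011.
The following Thursday is December 1, 2011.

December 1, 2011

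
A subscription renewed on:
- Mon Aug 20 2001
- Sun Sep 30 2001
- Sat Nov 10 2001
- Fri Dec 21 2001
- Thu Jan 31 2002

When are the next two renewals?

Every event comes 41 days after the last (41, 41, 41, 41).
Thu Jan 31 2002 + 41 days = Wed Mar 13 2002.
Wed Mar 13 2002 + 41 days = Tue Apr 23 2002.

Wed Mar 13 2002, Tue Apr 23 2002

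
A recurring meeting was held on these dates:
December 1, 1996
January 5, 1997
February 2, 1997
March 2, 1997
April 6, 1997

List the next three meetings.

These are Sundays at 28- or 35-day spacing (35, 28, 28, 35).
The pattern: 1st Sunday of the month.
May 1997 — 1st Sunday is May 4, 1997.
June 1997 — 1st Sunday is June 1, 1997.
1st Sunday of July 1997: July 6, 1997.

May 4, 1997; June 1, 1997; July 6, 1997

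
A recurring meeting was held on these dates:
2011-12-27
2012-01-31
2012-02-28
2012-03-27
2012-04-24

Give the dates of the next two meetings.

Every date is a Tuesday; gaps 35, 28, 28, 28 days.
Each is the last Tuesday of its month (at least one falls on the 29th or later, ruling out '4th Tuesday').
Last Tuesday of May 2012: 2012-05-29.
Last Tuesday of June 2012: 2012-06-26.

2012-05-29, 2012-06-26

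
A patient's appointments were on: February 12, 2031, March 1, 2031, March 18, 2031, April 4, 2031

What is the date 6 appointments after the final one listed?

Gaps between consecutive events: 17, 17, 17 days — a constant 17-day interval.
April 4, 2031 + 17 days = April 21, 2031.
April 21, 2031 + 17 days = May 8, 2031.
May 8, 2031 + 17 days = May 25, 2031.
May 25, 2031 + 17 days = June 11, 2031.
June 11, 2031 + 17 days = June 28, 2031.
June 28, 2031 + 17 days = July 15, 2031.

July 15, 2031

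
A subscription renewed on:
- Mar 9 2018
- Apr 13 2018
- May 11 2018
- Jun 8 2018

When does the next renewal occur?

Jul 13 2018

All dates are Fridays, 35, 28, 28 days apart.
Specifically, the 2nd Friday of each month.
2nd Friday of July 2018: Jul 13 2018.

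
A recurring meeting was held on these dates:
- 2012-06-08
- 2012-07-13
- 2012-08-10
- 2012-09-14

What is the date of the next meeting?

These are Fridays at 28- or 35-day spacing (35, 28, 35).
The pattern: 2nd Friday of the month.
2nd Friday of October 2012: 2012-10-12.

2012-10-12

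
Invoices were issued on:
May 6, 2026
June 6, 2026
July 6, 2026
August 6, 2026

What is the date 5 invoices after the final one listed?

January 6, 2027

Gaps: 31, 30, 31 days — not constant. Every event is on the 6th of the month.
Pattern: the 6th of each month.
Next: September 2026 → September 6, 2026.
October 2026: October 6, 2026.
November 2026: November 6, 2026.
December 2026: December 6, 2026.
January 2027: January 6, 2027.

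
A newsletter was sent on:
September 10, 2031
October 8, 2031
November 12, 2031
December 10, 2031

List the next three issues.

January 14, 2032; February 11, 2032; March 10, 2032

Gaps: 28, 35, 28 days — a mix of 28 and 35. Every date is a Wednesday.
Each is the 2nd Wednesday of its month.
2nd Wednesday of January 2032: January 14, 2032.
2nd Wednesday of February 2032: February 11, 2032.
2nd Wednesday of March 2032: March 10, 2032.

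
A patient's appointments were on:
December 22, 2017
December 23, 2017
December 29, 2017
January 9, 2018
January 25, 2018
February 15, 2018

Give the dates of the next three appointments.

March 13, 2018; April 13, 2018; May 19, 2018

Intervals are 1, 6, 11, 16, 21 days — an arithmetic progression with common difference 5.
Next gap: 26 days. February 15, 2018 + 26 days = March 13, 2018.
Next gap: 31 days. March 13, 2018 + 31 days = April 13, 2018.
Next gap: 36 days. April 13, 2018 + 36 days = May 19, 2018.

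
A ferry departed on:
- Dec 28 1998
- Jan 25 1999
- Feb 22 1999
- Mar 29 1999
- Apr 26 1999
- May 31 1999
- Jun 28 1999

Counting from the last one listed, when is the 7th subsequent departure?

Every date is a Monday; gaps 28, 28, 35, 28, 35, 28 days.
Each is the last Monday of its month (at least one falls on the 29th or later, ruling out '4th Monday').
July 1999 ends with Monday Jul 26 1999.
Last Monday of August 1999: Aug 30 1999.
Last Monday of September 1999: Sep 27 1999.
Last Monday of October 1999: Oct 25 1999.
November 1999 ends with Monday Nov 29 1999.
Last Monday of December 1999: Dec 27 1999.
Last Monday of January 2000: Jan 31 2000.

Jan 31 2000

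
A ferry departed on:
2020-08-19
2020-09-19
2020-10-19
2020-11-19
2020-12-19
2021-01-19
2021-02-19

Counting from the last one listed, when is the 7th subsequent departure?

Gaps: 31, 30, 31, 30, 31, 31 days — not constant. Every event is on the 19th of the month.
Pattern: the 19th of each month.
March 2021: 2021-03-19.
Next: April 2021 → 2021-04-19.
May 2021: 2021-05-19.
June 2021: 2021-06-19.
Next: July 2021 → 2021-07-19.
August 2021: 2021-08-19.
September 2021: 2021-09-19.

2021-09-19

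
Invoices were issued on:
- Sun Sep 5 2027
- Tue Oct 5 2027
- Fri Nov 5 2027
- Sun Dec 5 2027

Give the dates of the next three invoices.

The day-of-month is always 5 (30, 31, 30 days between events).
So this recurs on the 5th of each month.
Next: January 2028 → Wed Jan 5 2028.
Next: February 2028 → Sat Feb 5 2028.
Next: March 2028 → Sun Mar 5 2028.

Wed Jan 5 2028, Sat Feb 5 2028, Sun Mar 5 2028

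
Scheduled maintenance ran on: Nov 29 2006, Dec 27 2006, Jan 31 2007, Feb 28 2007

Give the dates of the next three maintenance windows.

All Wednesdays; the gaps (28, 35, 28) vary with month length.
This is the last Wednesday of each month.
March 2007 ends with Wednesday Mar 28 2007.
April 2007 ends with Wednesday Apr 25 2007.
May 2007 ends with Wednesday May 30 2007.

Mar 28 2007, Apr 25 2007, May 30 2007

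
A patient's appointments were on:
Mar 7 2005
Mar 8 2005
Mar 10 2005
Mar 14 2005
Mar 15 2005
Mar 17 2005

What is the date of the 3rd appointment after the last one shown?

Every event lands on a Monday or Tuesday or Thursday (gaps cycle 1, 2, 4, 1, 2).
So the schedule is: every Monday, Tuesday and Thursday.
The following Monday is Mar 21 2005.
The following Tuesday is Mar 22 2005.
The following Thursday is Mar 24 2005.

Mar 24 2005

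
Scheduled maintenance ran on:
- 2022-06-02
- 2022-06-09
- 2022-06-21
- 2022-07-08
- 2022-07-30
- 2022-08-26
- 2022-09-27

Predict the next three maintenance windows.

2022-11-03, 2022-12-15, 2023-01-31

The spacing grows by 5 each time: 7, 12, 17, 22, 27, 32 days.
Next gap: 37 days. 2022-09-27 + 37 days = 2022-11-03.
Next gap: 42 days. 2022-11-03 + 42 days = 2022-12-15.
Next gap: 47 days. 2022-12-15 + 47 days = 2023-01-31.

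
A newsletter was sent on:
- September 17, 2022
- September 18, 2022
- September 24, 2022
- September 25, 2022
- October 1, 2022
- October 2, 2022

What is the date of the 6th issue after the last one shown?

Gaps: 1, 6, 1, 6, 1 days — not constant, but cyclic with period 2.
The events fall on every Saturday and Sunday.
The following Saturday is October 8, 2022.
The following Sunday is October 9, 2022.
Next Saturday: October 15, 2022.
The following Sunday is October 16, 2022.
Next Saturday: October 22, 2022.
Next Sunday: October 23, 2022.

October 23, 2022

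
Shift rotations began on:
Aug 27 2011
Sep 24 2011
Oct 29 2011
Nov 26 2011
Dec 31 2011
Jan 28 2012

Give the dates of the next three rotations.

Feb 25 2012, Mar 31 2012, Apr 28 2012

All Saturdays; the gaps (28, 35, 28, 35, 28) vary with month length.
This is the last Saturday of each month.
February 2012 ends with Saturday Feb 25 2012.
March 2012 ends with Saturday Mar 31 2012.
April 2012 ends with Saturday Apr 28 2012.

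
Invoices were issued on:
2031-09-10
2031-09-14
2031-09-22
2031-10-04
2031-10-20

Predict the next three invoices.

2031-11-09, 2031-12-03, 2031-12-31

Gaps: 4, 8, 12, 16 days — each gap is 4 larger than the previous one.
Next gap: 20 days. 2031-10-20 + 20 days = 2031-11-09.
Next gap: 24 days. 2031-11-09 + 24 days = 2031-12-03.
Next gap: 28 days. 2031-12-03 + 28 days = 2031-12-31.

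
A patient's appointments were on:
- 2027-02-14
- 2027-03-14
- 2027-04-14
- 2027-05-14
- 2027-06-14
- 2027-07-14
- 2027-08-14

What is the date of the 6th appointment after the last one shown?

The day-of-month is always 14 (28, 31, 30, 31, 30, 31 days between events).
So this recurs on the 14th of each month.
September 2027: 2027-09-14.
October 2027: 2027-10-14.
November 2027: 2027-11-14.
December 2027: 2027-12-14.
January 2028: 2028-01-14.
February 2028: 2028-02-14.

2028-02-14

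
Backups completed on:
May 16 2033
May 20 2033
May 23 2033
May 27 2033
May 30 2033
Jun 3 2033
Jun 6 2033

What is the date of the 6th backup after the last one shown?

Jun 27 2033

Every event lands on a Monday or Friday (gaps cycle 4, 3, 4, 3, 4, 3).
So the schedule is: every Monday and Friday.
The following Friday is Jun 10 2033.
Next Monday: Jun 13 2033.
The following Friday is Jun 17 2033.
Next Monday: Jun 20 2033.
The following Friday is Jun 24 2033.
The following Monday is Jun 27 2033.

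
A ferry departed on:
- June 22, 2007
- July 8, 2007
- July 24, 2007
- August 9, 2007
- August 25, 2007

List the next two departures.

September 10, 2007; September 26, 2007

Gaps between consecutive events: 16, 16, 16, 16 days — a constant 16-day interval.
August 25, 2007 + 16 days = September 10, 2007.
September 10, 2007 + 16 days = September 26, 2007.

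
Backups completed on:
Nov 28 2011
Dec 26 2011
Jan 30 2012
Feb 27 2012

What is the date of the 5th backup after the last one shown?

These are Mondays with 28, 35, 28-day gaps.
Each is the final Monday of its month — Jan 30 2012 is past the 28th, so '4th Monday' doesn't fit.
March 2012 ends with Monday Mar 26 2012.
April 2012 ends with Monday Apr 30 2012.
May 2012 ends with Monday May 28 2012.
Last Monday of June 2012: Jun 25 2012.
July 2012 ends with Monday Jul 30 2012.

Jul 30 2012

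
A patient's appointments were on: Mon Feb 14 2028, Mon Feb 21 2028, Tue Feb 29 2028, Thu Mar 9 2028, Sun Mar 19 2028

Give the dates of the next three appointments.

Thu Mar 30 2028, Tue Apr 11 2028, Mon Apr 24 2028

Gaps: 7, 8, 9, 10 days — each gap is 1 larger than the previous one.
Next gap: 11 days. Sun Mar 19 2028 + 11 days = Thu Mar 30 2028.
Next gap: 12 days. Thu Mar 30 2028 + 12 days = Tue Apr 11 2028.
Next gap: 13 days. Tue Apr 11 2028 + 13 days = Mon Apr 24 2028.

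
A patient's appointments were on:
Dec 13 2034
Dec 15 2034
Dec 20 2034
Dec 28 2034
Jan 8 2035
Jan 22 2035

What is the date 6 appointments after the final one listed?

Jun 18 2035

The spacing grows by 3 each time: 2, 5, 8, 11, 14 days.
Next gap: 17 days. Jan 22 2035 + 17 days = Feb 8 2035.
Next gap: 20 days. Feb 8 2035 + 20 days = Feb 28 2035.
Next gap: 23 days. Feb 28 2035 + 23 days = Mar 23 2035.
Next gap: 26 days. Mar 23 2035 + 26 days = Apr 18 2035.
Next gap: 29 days. Apr 18 2035 + 29 days = May 17 2035.
Next gap: 32 days. May 17 2035 + 32 days = Jun 18 2035.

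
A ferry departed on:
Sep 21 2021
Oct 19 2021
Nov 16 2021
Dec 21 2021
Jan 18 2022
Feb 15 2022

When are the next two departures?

All dates are Tuesdays, 28, 28, 35, 28, 28 days apart.
Specifically, the 3rd Tuesday of each month.
March 2022 — 3rd Tuesday is Mar 15 2022.
3rd Tuesday of April 2022: Apr 19 2022.

Mar 15 2022, Apr 19 2022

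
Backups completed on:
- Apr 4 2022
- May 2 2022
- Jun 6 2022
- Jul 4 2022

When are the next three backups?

Aug 1 2022, Sep 5 2022, Oct 3 2022

These are Mondays at 28- or 35-day spacing (28, 35, 28).
The pattern: 1st Monday of the month.
1st Monday of August 2022: Aug 1 2022.
September 2022 — 1st Monday is Sep 5 2022.
1st Monday of October 2022: Oct 3 2022.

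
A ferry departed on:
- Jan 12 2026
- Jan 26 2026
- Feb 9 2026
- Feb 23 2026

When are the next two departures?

The spacing is 14, 14, 14 days — always 14 days.
Feb 23 2026 + 14 days = Mar 9 2026.
Mar 9 2026 + 14 days = Mar 23 2026.

Mar 9 2026, Mar 23 2026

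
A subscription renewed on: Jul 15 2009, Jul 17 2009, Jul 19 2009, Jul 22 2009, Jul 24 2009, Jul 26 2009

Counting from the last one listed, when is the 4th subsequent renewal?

Aug 5 2009

Every event lands on a Wednesday or Friday or Sunday (gaps cycle 2, 2, 3, 2, 2).
So the schedule is: every Wednesday, Friday and Sunday.
The following Wednesday is Jul 29 2009.
The following Friday is Jul 31 2009.
The following Sunday is Aug 2 2009.
The following Wednesday is Aug 5 2009.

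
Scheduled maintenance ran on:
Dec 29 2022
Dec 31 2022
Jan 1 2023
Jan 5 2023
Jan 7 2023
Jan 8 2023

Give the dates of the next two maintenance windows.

The gap pattern 2, 1, 4, 2, 1 repeats every 3 events.
These are the Thursdays, Saturdays and Sundays of each week.
Next Thursday: Jan 12 2023.
The following Saturday is Jan 14 2023.

Jan 12 2023, Jan 14 2023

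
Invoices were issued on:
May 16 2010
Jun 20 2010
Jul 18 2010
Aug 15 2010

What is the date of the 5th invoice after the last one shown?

Jan 16 2011

These are Sundays at 28- or 35-day spacing (35, 28, 28).
The pattern: 3rd Sunday of the month.
September 2010 — 3rd Sunday is Sep 19 2010.
October 2010 — 3rd Sunday is Oct 17 2010.
November 2010 — 3rd Sunday is Nov 21 2010.
December 2010 — 3rd Sunday is Dec 19 2010.
January 2011 — 3rd Sunday is Jan 16 2011.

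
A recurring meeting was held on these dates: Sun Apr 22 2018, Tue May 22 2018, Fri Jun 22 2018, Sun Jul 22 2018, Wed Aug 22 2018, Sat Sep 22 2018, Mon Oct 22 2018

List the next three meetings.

Thu Nov 22 2018, Sat Dec 22 2018, Tue Jan 22 2019

The day-of-month is always 22 (30, 31, 30, 31, 31, 30 days between events).
So this recurs on the 22nd of each month.
Next: November 2018 → Thu Nov 22 2018.
December 2018: Sat Dec 22 2018.
Next: January 2019 → Tue Jan 22 2019.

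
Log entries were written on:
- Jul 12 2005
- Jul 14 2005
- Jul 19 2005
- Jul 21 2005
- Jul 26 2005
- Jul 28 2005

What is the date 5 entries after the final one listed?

Aug 16 2005

The gap pattern 2, 5, 2, 5, 2 repeats every 2 events.
These are the Tuesdays and Thursdays of each week.
Next Tuesday: Aug 2 2005.
Next Thursday: Aug 4 2005.
The following Tuesday is Aug 9 2005.
Next Thursday: Aug 11 2005.
Next Tuesday: Aug 16 2005.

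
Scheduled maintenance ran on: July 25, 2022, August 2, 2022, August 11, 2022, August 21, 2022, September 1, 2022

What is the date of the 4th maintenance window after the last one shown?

Intervals are 8, 9, 10, 11 days — an arithmetic progression with common difference 1.
Next gap: 12 days. September 1, 2022 + 12 days = September 13, 2022.
Next gap: 13 days. September 13, 2022 + 13 days = September 26, 2022.
Next gap: 14 days. September 26, 2022 + 14 days = October 10, 2022.
Next gap: 15 days. October 10, 2022 + 15 days = October 25, 2022.

October 25, 2022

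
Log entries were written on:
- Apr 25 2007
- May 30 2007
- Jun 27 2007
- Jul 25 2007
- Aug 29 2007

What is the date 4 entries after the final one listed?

Dec 26 2007

All Wednesdays; the gaps (35, 28, 28, 35) vary with month length.
This is the last Wednesday of each month.
Last Wednesday of September 2007: Sep 26 2007.
Last Wednesday of October 2007: Oct 31 2007.
November 2007 ends with Wednesday Nov 28 2007.
December 2007 ends with Wednesday Dec 26 2007.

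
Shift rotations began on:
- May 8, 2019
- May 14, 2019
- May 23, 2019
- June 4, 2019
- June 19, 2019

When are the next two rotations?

July 7, 2019; July 28, 2019

Gaps: 6, 9, 12, 15 days — each gap is 3 larger than the previous one.
Next gap: 18 days. June 19, 2019 + 18 days = July 7, 2019.
Next gap: 21 days. July 7, 2019 + 21 days = July 28, 2019.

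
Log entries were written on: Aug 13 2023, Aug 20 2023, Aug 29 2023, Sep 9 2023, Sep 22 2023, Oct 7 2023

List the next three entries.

Oct 24 2023, Nov 12 2023, Dec 3 2023

Intervals are 7, 9, 11, 13, 15 days — an arithmetic progression with common difference 2.
Next gap: 17 days. Oct 7 2023 + 17 days = Oct 24 2023.
Next gap: 19 days. Oct 24 2023 + 19 days = Nov 12 2023.
Next gap: 21 days. Nov 12 2023 + 21 days = Dec 3 2023.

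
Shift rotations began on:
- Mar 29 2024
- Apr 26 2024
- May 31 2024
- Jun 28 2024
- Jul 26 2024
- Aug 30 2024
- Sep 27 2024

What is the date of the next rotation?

All Fridays; the gaps (28, 35, 28, 28, 35, 28) vary with month length.
This is the last Friday of each month.
Last Friday of October 2024: Oct 25 2024.

Oct 25 2024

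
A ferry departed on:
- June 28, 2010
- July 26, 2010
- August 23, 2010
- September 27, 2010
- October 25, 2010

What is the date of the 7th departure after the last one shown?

May 23, 2011

All dates are Mondays, 28, 28, 35, 28 days apart.
Specifically, the 4th Monday of each month.
4th Monday of November 2010: November 22, 2010.
December 2010 — 4th Monday is December 27, 2010.
4th Monday of January 2011: January 24, 2011.
February 2011 — 4th Monday is February 28, 2011.
4th Monday of March 2011: March 28, 2011.
4th Monday of April 2011: April 25, 2011.
4th Monday of May 2011: May 23, 2011.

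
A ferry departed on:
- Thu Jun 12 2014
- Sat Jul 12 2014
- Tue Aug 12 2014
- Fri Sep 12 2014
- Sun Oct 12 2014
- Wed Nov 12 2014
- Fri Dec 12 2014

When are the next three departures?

Gaps: 30, 31, 31, 30, 31, 30 days — not constant. Every event is on the 12th of the month.
Pattern: the 12th of each month.
Next: January 2015 → Mon Jan 12 2015.
February 2015: Thu Feb 12 2015.
March 2015: Thu Mar 12 2015.

Mon Jan 12 2015, Thu Feb 12 2015, Thu Mar 12 2015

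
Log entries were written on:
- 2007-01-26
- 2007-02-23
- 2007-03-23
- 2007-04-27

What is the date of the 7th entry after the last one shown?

2007-11-23

All dates are Fridays, 28, 28, 35 days apart.
Specifically, the 4th Friday of each month.
4th Friday of May 2007: 2007-05-25.
4th Friday of June 2007: 2007-06-22.
4th Friday of July 2007: 2007-07-27.
4th Friday of August 2007: 2007-08-24.
September 2007 — 4th Friday is 2007-09-28.
October 2007 — 4th Friday is 2007-10-26.
November 2007 — 4th Friday is 2007-11-23.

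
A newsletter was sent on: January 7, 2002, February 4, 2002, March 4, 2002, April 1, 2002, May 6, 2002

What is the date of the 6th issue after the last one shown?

November 4, 2002

All dates are Mondays, 28, 28, 28, 35 days apart.
Specifically, the 1st Monday of each month.
1st Monday of June 2002: June 3, 2002.
1st Monday of July 2002: July 1, 2002.
1st Monday of August 2002: August 5, 2002.
September 2002 — 1st Monday is September 2, 2002.
1st Monday of October 2002: October 7, 2002.
1st Monday of November 2002: November 4, 2002.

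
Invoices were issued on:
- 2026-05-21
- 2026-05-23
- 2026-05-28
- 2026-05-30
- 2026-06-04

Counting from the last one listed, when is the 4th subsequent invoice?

2026-06-18

Gaps: 2, 5, 2, 5 days — not constant, but cyclic with period 2.
The events fall on every Thursday and Saturday.
Next Saturday: 2026-06-06.
The following Thursday is 2026-06-11.
The following Saturday is 2026-06-13.
Next Thursday: 2026-06-18.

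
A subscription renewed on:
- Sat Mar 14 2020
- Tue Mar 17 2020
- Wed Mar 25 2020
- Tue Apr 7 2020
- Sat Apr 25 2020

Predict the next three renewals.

Intervals are 3, 8, 13, 18 days — an arithmetic progression with common difference 5.
Next gap: 23 days. Sat Apr 25 2020 + 23 days = Mon May 18 2020.
Next gap: 28 days. Mon May 18 2020 + 28 days = Mon Jun 15 2020.
Next gap: 33 days. Mon Jun 15 2020 + 33 days = Sat Jul 18 2020.

Mon May 18 2020, Mon Jun 15 2020, Sat Jul 18 2020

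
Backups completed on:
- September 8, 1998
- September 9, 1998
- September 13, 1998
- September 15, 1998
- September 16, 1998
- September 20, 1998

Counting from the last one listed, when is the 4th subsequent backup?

September 29, 1998

Every event lands on a Tuesday or Wednesday or Sunday (gaps cycle 1, 4, 2, 1, 4).
So the schedule is: every Tuesday, Wednesday and Sunday.
The following Tuesday is September 22, 1998.
The following Wednesday is September 23, 1998.
The following Sunday is September 27, 1998.
Next Tuesday: September 29, 1998.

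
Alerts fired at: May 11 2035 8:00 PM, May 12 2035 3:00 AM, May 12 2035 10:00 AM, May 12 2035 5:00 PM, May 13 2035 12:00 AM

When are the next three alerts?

May 13 2035 7:00 AM, May 13 2035 2:00 PM, May 13 2035 9:00 PM

Gaps: 7, 7, 7, 7 hours — each event is 7 hours after the previous one.
May 13 2035 12:00 AM + 7 h = May 13 2035 7:00 AM.
May 13 2035 7:00 AM + 7 h = May 13 2035 2:00 PM.
May 13 2035 2:00 PM + 7 h = May 13 2035 9:00 PM.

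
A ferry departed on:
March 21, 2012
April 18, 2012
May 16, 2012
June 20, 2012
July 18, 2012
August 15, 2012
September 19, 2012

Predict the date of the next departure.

All dates are Wednesdays, 28, 28, 35, 28, 28, 35 days apart.
Specifically, the 3rd Wednesday of each month.
3rd Wednesday of October 2012: October 17, 2012.

October 17, 2012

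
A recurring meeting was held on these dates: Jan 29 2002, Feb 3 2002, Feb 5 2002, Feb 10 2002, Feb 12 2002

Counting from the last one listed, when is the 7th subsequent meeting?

Mar 10 2002

The gap pattern 5, 2, 5, 2 repeats every 2 events.
These are the Tuesdays and Sundays of each week.
Next Sunday: Feb 17 2002.
The following Tuesday is Feb 19 2002.
The following Sunday is Feb 24 2002.
Next Tuesday: Feb 26 2002.
The following Sunday is Mar 3 2002.
The following Tuesday is Mar 5 2002.
The following Sunday is Mar 10 2002.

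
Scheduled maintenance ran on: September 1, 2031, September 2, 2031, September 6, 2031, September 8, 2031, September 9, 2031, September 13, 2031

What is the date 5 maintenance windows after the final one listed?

The gap pattern 1, 4, 2, 1, 4 repeats every 3 events.
These are the Mondays, Tuesdays and Saturdays of each week.
The following Monday is September 15, 2031.
The following Tuesday is September 16, 2031.
The following Saturday is September 20, 2031.
The following Monday is September 22, 2031.
The following Tuesday is September 23, 2031.

September 23, 2031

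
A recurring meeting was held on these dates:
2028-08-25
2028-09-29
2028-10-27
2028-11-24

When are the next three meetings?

These are Fridays with 35, 28, 28-day gaps.
Each is the final Friday of its month — 2028-09-29 is past the 28th, so '4th Friday' doesn't fit.
December 2028 ends with Friday 2028-12-29.
January 2029 ends with Friday 2029-01-26.
February 2029 ends with Friday 2029-02-23.

2028-12-29, 2029-01-26, 2029-02-23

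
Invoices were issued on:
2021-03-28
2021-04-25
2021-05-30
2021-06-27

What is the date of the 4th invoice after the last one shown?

2021-10-31

All Sundays; the gaps (28, 35, 28) vary with month length.
This is the last Sunday of each month.
Last Sunday of July 2021: 2021-07-25.
Last Sunday of August 2021: 2021-08-29.
September 2021 ends with Sunday 2021-09-26.
Last Sunday of October 2021: 2021-10-31.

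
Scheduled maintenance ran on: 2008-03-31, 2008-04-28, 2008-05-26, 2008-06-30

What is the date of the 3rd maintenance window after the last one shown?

All Mondays; the gaps (28, 28, 35) vary with month length.
This is the last Monday of each month.
Last Monday of July 2008: 2008-07-28.
Last Monday of August 2008: 2008-08-25.
September 2008 ends with Monday 2008-09-29.

2008-09-29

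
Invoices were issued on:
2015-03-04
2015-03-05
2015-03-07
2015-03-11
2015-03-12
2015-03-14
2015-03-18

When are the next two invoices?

Every event lands on a Wednesday or Thursday or Saturday (gaps cycle 1, 2, 4, 1, 2, 4).
So the schedule is: every Wednesday, Thursday and Saturday.
The following Thursday is 2015-03-19.
The following Saturday is 2015-03-21.

2015-03-19, 2015-03-21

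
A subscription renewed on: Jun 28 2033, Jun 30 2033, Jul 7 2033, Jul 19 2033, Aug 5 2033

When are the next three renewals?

Aug 27 2033, Sep 23 2033, Oct 25 2033

The spacing grows by 5 each time: 2, 7, 12, 17 days.
Next gap: 22 days. Aug 5 2033 + 22 days = Aug 27 2033.
Next gap: 27 days. Aug 27 2033 + 27 days = Sep 23 2033.
Next gap: 32 days. Sep 23 2033 + 32 days = Oct 25 2033.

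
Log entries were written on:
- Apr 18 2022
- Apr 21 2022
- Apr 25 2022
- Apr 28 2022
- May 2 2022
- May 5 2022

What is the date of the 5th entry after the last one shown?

Every event lands on a Monday or Thursday (gaps cycle 3, 4, 3, 4, 3).
So the schedule is: every Monday and Thursday.
Next Monday: May 9 2022.
Next Thursday: May 12 2022.
The following Monday is May 16 2022.
The following Thursday is May 19 2022.
The following Monday is May 23 2022.

May 23 2022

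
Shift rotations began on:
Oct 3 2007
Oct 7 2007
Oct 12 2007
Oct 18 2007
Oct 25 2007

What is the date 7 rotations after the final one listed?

The spacing grows by 1 each time: 4, 5, 6, 7 days.
Next gap: 8 days. Oct 25 2007 + 8 days = Nov 2 2007.
Next gap: 9 days. Nov 2 2007 + 9 days = Nov 11 2007.
Next gap: 10 days. Nov 11 2007 + 10 days = Nov 21 2007.
Next gap: 11 days. Nov 21 2007 + 11 days = Dec 2 2007.
Next gap: 12 days. Dec 2 2007 + 12 days = Dec 14 2007.
Next gap: 13 days. Dec 14 2007 + 13 days = Dec 27 2007.
Next gap: 14 days. Dec 27 2007 + 14 days = Jan 10 2008.

Jan 10 2008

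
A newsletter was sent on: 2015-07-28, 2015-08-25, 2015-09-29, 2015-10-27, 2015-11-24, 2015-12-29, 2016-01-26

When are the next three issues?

2016-02-23, 2016-03-29, 2016-04-26

All Tuesdays; the gaps (28, 35, 28, 28, 35, 28) vary with month length.
This is the last Tuesday of each month.
Last Tuesday of February 2016: 2016-02-23.
Last Tuesday of March 2016: 2016-03-29.
April 2016 ends with Tuesday 2016-04-26.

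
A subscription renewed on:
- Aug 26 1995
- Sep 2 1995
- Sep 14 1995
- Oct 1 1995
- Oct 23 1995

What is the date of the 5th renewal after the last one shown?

Gaps: 7, 12, 17, 22 days — each gap is 5 larger than the previous one.
Next gap: 27 days. Oct 23 1995 + 27 days = Nov 19 1995.
Next gap: 32 days. Nov 19 1995 + 32 days = Dec 21 1995.
Next gap: 37 days. Dec 21 1995 + 37 days = Jan 27 1996.
Next gap: 42 days. Jan 27 1996 + 42 days = Mar 9 1996.
Next gap: 47 days. Mar 9 1996 + 47 days = Apr 25 1996.

Apr 25 1996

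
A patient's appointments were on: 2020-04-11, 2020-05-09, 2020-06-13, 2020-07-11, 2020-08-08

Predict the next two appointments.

2020-09-12, 2020-10-10

Gaps: 28, 35, 28, 28 days — a mix of 28 and 35. Every date is a Saturday.
Each is the 2nd Saturday of its month.
September 2020 — 2nd Saturday is 2020-09-12.
October 2020 — 2nd Saturday is 2020-10-10.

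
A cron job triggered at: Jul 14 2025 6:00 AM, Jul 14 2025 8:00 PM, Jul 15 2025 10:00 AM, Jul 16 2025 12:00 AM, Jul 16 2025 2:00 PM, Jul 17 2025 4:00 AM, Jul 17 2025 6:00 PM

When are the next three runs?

Spacing: 14, 14, 14, 14, 14, 14 h — constant 14 h.
Jul 17 2025 6:00 PM + 14 h = Jul 18 2025 8:00 AM.
Jul 18 2025 8:00 AM + 14 h = Jul 18 2025 10:00 PM.
Jul 18 2025 10:00 PM + 14 h = Jul 19 2025 12:00 PM.

Jul 18 2025 8:00 AM, Jul 18 2025 10:00 PM, Jul 19 2025 12:00 PM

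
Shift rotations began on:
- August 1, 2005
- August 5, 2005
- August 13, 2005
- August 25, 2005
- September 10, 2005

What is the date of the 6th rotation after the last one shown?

The spacing grows by 4 each time: 4, 8, 12, 16 days.
Next gap: 20 days. September 10, 2005 + 20 days = September 30, 2005.
Next gap: 24 days. September 30, 2005 + 24 days = October 24, 2005.
Next gap: 28 days. October 24, 2005 + 28 days = November 21, 2005.
Next gap: 32 days. November 21, 2005 + 32 days = December 23, 2005.
Next gap: 36 days. December 23, 2005 + 36 days = January 28, 2006.
Next gap: 40 days. January 28, 2006 + 40 days = March 9, 2006.

March 9, 2006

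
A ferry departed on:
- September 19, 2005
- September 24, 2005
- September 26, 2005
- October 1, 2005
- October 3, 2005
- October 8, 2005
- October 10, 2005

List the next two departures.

October 15, 2005; October 17, 2005

The gap pattern 5, 2, 5, 2, 5, 2 repeats every 2 events.
These are the Mondays and Saturdays of each week.
The following Saturday is October 15, 2005.
Next Monday: October 17, 2005.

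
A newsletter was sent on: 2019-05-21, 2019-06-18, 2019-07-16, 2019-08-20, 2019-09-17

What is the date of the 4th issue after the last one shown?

These are Tuesdays at 28- or 35-day spacing (28, 28, 35, 28).
The pattern: 3rd Tuesday of the month.
October 2019 — 3rd Tuesday is 2019-10-15.
3rd Tuesday of November 2019: 2019-11-19.
3rd Tuesday of December 2019: 2019-12-17.
January 2020 — 3rd Tuesday is 2020-01-21.

2020-01-21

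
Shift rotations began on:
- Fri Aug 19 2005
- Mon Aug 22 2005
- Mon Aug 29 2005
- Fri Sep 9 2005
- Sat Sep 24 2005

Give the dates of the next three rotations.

Thu Oct 13 2005, Sat Nov 5 2005, Fri Dec 2 2005

The spacing grows by 4 each time: 3, 7, 11, 15 days.
Next gap: 19 days. Sat Sep 24 2005 + 19 days = Thu Oct 13 2005.
Next gap: 23 days. Thu Oct 13 2005 + 23 days = Sat Nov 5 2005.
Next gap: 27 days. Sat Nov 5 2005 + 27 days = Fri Dec 2 2005.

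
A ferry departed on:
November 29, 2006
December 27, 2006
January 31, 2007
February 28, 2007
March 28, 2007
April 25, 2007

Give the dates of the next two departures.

All Wednesdays; the gaps (28, 35, 28, 28, 28) vary with month length.
This is the last Wednesday of each month.
Last Wednesday of May 2007: May 30, 2007.
June 2007 ends with Wednesday June 27, 2007.

May 30, 2007; June 27, 2007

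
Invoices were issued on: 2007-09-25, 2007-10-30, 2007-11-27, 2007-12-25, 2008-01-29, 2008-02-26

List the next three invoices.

All Tuesdays; the gaps (35, 28, 28, 35, 28) vary with month length.
This is the last Tuesday of each month.
Last Tuesday of March 2008: 2008-03-25.
April 2008 ends with Tuesday 2008-04-29.
May 2008 ends with Tuesday 2008-05-27.

2008-03-25, 2008-04-29, 2008-05-27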